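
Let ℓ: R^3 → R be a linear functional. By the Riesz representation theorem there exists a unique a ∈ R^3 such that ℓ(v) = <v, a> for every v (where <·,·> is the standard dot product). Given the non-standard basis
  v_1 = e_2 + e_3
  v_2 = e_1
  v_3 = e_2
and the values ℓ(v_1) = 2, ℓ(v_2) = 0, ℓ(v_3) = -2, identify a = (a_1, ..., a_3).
a = (0, -2, 4)

Write a = (a_1, ..., a_3) in the standard basis. For each basis vector v_i, ℓ(v_i) = <v_i, a> is a linear equation in the a_j's. Collect the n equations into a matrix system V a = ℓ, where row i of V is v_i (expressed in the standard basis). Since V is invertible (lower-triangular with 1s on the diagonal, up to permutation), solve by back-substitution:
  V =
[[0, 1, 1],
 [1, 0, 0],
 [0, 1, 0]]
  V a = (2, 0, -2)
Solving gives a = (0, -2, 4).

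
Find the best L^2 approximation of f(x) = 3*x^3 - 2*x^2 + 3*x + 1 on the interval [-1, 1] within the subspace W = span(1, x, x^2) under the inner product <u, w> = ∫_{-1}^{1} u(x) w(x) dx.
g(x) = -2*x^2 + 24*x/5 + 1

The best approximation g ∈ W is the orthogonal projection of f onto W. Writing g = a_0 + a_1 x + a_2 x^2, the coefficients solve the normal equations G · a = b where
  G_{ij} = <φ_i, φ_j> and b_i = <f, φ_i>, with φ_0 = 1, φ_1 = x, φ_2 = x^2.
G =
  [2, 0, 2/3]
  [0, 2/3, 0]
  [2/3, 0, 2/5],
b = (2/3, 16/5, -2/15).
Solving gives a_0 = 1, a_1 = 24/5, a_2 = -2, so
  g(x) = -2*x^2 + 24*x/5 + 1.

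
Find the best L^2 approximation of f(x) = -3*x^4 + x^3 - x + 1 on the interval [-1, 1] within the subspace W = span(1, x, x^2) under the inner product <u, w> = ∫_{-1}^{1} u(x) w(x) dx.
g(x) = -18*x^2/7 - 2*x/5 + 44/35

The best approximation g ∈ W is the orthogonal projection of f onto W. Writing g = a_0 + a_1 x + a_2 x^2, the coefficients solve the normal equations G · a = b where
  G_{ij} = <φ_i, φ_j> and b_i = <f, φ_i>, with φ_0 = 1, φ_1 = x, φ_2 = x^2.
G =
  [2, 0, 2/3]
  [0, 2/3, 0]
  [2/3, 0, 2/5],
b = (4/5, -4/15, -4/21).
Solving gives a_0 = 44/35, a_1 = -2/5, a_2 = -18/7, so
  g(x) = -18*x^2/7 - 2*x/5 + 44/35.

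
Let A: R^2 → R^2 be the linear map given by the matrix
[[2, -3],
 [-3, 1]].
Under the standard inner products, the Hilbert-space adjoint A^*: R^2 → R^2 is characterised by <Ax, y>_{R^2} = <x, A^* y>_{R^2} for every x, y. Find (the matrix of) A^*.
A^* = A^T =
[[2, -3],
 [-3, 1]]

For real matrices with standard dot products, the defining identity <Ax, y> = <x, A^* y> gives (Ax)^T y = x^T (A^*) y, i.e. x^T A^T y = x^T (A^*) y. Since this holds for all x, y, we must have A^* = A^T. Therefore
A^* =
[[2, -3],
 [-3, 1]].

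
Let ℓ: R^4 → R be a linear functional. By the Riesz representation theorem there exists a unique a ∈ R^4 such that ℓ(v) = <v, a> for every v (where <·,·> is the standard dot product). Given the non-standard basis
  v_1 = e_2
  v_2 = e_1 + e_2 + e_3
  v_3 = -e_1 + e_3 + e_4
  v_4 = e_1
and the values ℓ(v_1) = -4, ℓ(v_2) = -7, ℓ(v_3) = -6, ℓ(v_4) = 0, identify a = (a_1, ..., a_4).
a = (0, -4, -3, -3)

Write a = (a_1, ..., a_4) in the standard basis. For each basis vector v_i, ℓ(v_i) = <v_i, a> is a linear equation in the a_j's. Collect the n equations into a matrix system V a = ℓ, where row i of V is v_i (expressed in the standard basis). Since V is invertible (lower-triangular with 1s on the diagonal, up to permutation), solve by back-substitution:
  V =
[[0, 1, 0, 0],
 [1, 1, 1, 0],
 [-1, 0, 1, 1],
 [1, 0, 0, 0]]
  V a = (-4, -7, -6, 0)
Solving gives a = (0, -4, -3, -3).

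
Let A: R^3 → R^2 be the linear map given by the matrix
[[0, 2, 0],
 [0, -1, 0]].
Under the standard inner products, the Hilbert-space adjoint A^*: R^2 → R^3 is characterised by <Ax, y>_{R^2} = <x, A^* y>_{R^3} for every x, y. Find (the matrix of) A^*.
A^* = A^T =
[[0, 0],
 [2, -1],
 [0, 0]]

For real matrices with standard dot products, the defining identity <Ax, y> = <x, A^* y> gives (Ax)^T y = x^T (A^*) y, i.e. x^T A^T y = x^T (A^*) y. Since this holds for all x, y, we must have A^* = A^T. Therefore
A^* =
[[0, 0],
 [2, -1],
 [0, 0]].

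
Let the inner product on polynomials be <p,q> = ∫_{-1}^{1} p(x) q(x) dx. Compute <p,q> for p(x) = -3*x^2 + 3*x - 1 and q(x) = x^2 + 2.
<p,q> = -148/15

Expand the product: p(x)·q(x) = -3*x^4 + 3*x^3 - 7*x^2 + 6*x - 2.
∫_{-1}^{1} of each monomial x^k gives [2/(k+1) if k even, 0 if k odd]. Integrating term-by-term (or equivalently evaluating the antiderivative F(x) = -3*x^5/5 + 3*x^4/4 - 7*x^3/3 + 3*x^2 - 2*x at the endpoints):
  F(1) − F(−1) = -71/60 − (521/60) = -148/15.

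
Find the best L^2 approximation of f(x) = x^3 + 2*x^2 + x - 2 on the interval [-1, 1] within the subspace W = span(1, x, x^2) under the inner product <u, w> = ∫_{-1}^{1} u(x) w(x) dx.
g(x) = 2*x^2 + 8*x/5 - 2

The best approximation g ∈ W is the orthogonal projection of f onto W. Writing g = a_0 + a_1 x + a_2 x^2, the coefficients solve the normal equations G · a = b where
  G_{ij} = <φ_i, φ_j> and b_i = <f, φ_i>, with φ_0 = 1, φ_1 = x, φ_2 = x^2.
G =
  [2, 0, 2/3]
  [0, 2/3, 0]
  [2/3, 0, 2/5],
b = (-8/3, 16/15, -8/15).
Solving gives a_0 = -2, a_1 = 8/5, a_2 = 2, so
  g(x) = 2*x^2 + 8*x/5 - 2.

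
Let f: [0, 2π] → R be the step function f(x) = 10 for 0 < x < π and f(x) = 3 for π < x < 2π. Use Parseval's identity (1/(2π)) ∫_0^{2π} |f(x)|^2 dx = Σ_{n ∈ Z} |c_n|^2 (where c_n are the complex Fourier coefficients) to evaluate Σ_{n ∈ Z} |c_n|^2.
Σ |c_n|^2 = 109/2

Parseval equates the L^2 energy of f (normalised by 1/(2π)) with the ℓ^2 sum of its Fourier coefficients: (1/(2π)) ∫_0^{2π} |f|^2 = Σ |c_n|^2.
Compute the left side: (1/(2π)) [∫_0^π 10^2 dx + ∫_π^{2π} 3^2 dx] = (1/(2π)) · (100π + 9π) = (100 + 9)/2 = 109/2.
So Σ_{n ∈ Z} |c_n|^2 = 109/2.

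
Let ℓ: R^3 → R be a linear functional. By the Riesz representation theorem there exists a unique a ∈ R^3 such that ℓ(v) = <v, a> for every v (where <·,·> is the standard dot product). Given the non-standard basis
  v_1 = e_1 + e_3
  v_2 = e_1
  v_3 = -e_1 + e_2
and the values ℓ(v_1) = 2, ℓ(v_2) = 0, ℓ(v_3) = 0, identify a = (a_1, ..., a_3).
a = (0, 0, 2)

Write a = (a_1, ..., a_3) in the standard basis. For each basis vector v_i, ℓ(v_i) = <v_i, a> is a linear equation in the a_j's. Collect the n equations into a matrix system V a = ℓ, where row i of V is v_i (expressed in the standard basis). Since V is invertible (lower-triangular with 1s on the diagonal, up to permutation), solve by back-substitution:
  V =
[[1, 0, 1],
 [1, 0, 0],
 [-1, 1, 0]]
  V a = (2, 0, 0)
Solving gives a = (0, 0, 2).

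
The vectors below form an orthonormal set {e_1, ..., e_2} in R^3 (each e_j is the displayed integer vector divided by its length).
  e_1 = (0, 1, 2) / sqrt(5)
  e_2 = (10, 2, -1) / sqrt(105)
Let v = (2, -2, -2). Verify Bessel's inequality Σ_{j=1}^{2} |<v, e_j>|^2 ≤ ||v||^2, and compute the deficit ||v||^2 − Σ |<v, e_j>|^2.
Σ |<v, e_j>|^2 = 72/7; ||v||^2 = 12; deficit = 12/7

Write each e_j = u_j / sqrt(<u_j, u_j>) where u_j is the displayed integer vector. Then <v, e_j> = <v, u_j> / sqrt(<u_j, u_j>), so |<v, e_j>|^2 = <v, u_j>^2 / <u_j, u_j>.
Coefficients: <v, e_1> = -6/sqrt(5), <v, e_2> = 18/sqrt(105).
Square and sum: Σ |<v, e_j>|^2 = 72/7.
Compute ||v||^2 = v·v = 12.
Deficit = 12 − 72/7 = 12/7 ≥ 0, confirming Bessel's inequality. (The deficit equals ||v − Σ <v,e_j> e_j||^2, the squared distance from v to span{e_j}.)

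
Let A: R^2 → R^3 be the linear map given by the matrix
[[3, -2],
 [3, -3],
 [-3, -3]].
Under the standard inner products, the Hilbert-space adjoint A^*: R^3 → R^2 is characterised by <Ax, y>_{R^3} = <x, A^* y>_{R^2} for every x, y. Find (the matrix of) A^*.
A^* = A^T =
[[3, 3, -3],
 [-2, -3, -3]]

For real matrices with standard dot products, the defining identity <Ax, y> = <x, A^* y> gives (Ax)^T y = x^T (A^*) y, i.e. x^T A^T y = x^T (A^*) y. Since this holds for all x, y, we must have A^* = A^T. Therefore
A^* =
[[3, 3, -3],
 [-2, -3, -3]].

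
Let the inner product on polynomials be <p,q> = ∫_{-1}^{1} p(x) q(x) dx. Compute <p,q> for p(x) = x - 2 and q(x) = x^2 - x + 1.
<p,q> = -6

Expand the product: p(x)·q(x) = x^3 - 3*x^2 + 3*x - 2.
∫_{-1}^{1} of each monomial x^k gives [2/(k+1) if k even, 0 if k odd]. Integrating term-by-term (or equivalently evaluating the antiderivative F(x) = x^4/4 - x^3 + 3*x^2/2 - 2*x at the endpoints):
  F(1) − F(−1) = -5/4 − (19/4) = -6.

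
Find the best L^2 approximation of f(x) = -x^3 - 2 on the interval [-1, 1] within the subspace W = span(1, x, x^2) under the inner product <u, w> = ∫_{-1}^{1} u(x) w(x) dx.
g(x) = -3*x/5 - 2

The best approximation g ∈ W is the orthogonal projection of f onto W. Writing g = a_0 + a_1 x + a_2 x^2, the coefficients solve the normal equations G · a = b where
  G_{ij} = <φ_i, φ_j> and b_i = <f, φ_i>, with φ_0 = 1, φ_1 = x, φ_2 = x^2.
G =
  [2, 0, 2/3]
  [0, 2/3, 0]
  [2/3, 0, 2/5],
b = (-4, -2/5, -4/3).
Solving gives a_0 = -2, a_1 = -3/5, a_2 = 0, so
  g(x) = -3*x/5 - 2.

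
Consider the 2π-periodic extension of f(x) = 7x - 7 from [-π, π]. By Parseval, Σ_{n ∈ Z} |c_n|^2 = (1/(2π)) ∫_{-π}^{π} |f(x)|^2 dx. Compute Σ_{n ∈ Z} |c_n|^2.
Σ |c_n|^2 = 49π^2/3 + 49

Expand and integrate term by term over [-π, π]:
  ∫ (7x)^2 dx = 49·(2π^3/3); ∫ 2·7·(-7)·x dx = 0 (odd integrand); ∫ (-7)^2 dx = 49·2π.
So (1/(2π)) ∫_{-π}^{π} (7x - 7)^2 dx = 49π^2/3 + 49 = 49π^2/3 + 49.
Parseval ⇒ Σ |c_n|^2 = 49π^2/3 + 49.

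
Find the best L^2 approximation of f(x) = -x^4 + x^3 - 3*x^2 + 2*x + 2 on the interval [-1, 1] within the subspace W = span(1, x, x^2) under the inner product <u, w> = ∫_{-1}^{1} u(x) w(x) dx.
g(x) = -27*x^2/7 + 13*x/5 + 73/35

The best approximation g ∈ W is the orthogonal projection of f onto W. Writing g = a_0 + a_1 x + a_2 x^2, the coefficients solve the normal equations G · a = b where
  G_{ij} = <φ_i, φ_j> and b_i = <f, φ_i>, with φ_0 = 1, φ_1 = x, φ_2 = x^2.
G =
  [2, 0, 2/3]
  [0, 2/3, 0]
  [2/3, 0, 2/5],
b = (8/5, 26/15, -16/105).
Solving gives a_0 = 73/35, a_1 = 13/5, a_2 = -27/7, so
  g(x) = -27*x^2/7 + 13*x/5 + 73/35.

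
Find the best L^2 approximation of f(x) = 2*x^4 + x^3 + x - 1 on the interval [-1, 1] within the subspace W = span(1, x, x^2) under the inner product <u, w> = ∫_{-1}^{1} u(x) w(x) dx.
g(x) = 12*x^2/7 + 8*x/5 - 41/35

The best approximation g ∈ W is the orthogonal projection of f onto W. Writing g = a_0 + a_1 x + a_2 x^2, the coefficients solve the normal equations G · a = b where
  G_{ij} = <φ_i, φ_j> and b_i = <f, φ_i>, with φ_0 = 1, φ_1 = x, φ_2 = x^2.
G =
  [2, 0, 2/3]
  [0, 2/3, 0]
  [2/3, 0, 2/5],
b = (-6/5, 16/15, -2/21).
Solving gives a_0 = -41/35, a_1 = 8/5, a_2 = 12/7, so
  g(x) = 12*x^2/7 + 8*x/5 - 41/35.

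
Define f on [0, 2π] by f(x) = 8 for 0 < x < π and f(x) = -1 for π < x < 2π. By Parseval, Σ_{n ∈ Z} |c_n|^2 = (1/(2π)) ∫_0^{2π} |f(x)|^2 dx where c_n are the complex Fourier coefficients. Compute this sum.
Σ |c_n|^2 = 65/2

Parseval equates the L^2 energy of f (normalised by 1/(2π)) with the ℓ^2 sum of its Fourier coefficients: (1/(2π)) ∫_0^{2π} |f|^2 = Σ |c_n|^2.
Compute the left side: (1/(2π)) [∫_0^π 8^2 dx + ∫_π^{2π} (-1)^2 dx] = (1/(2π)) · (64π + 1π) = (64 + 1)/2 = 65/2.
So Σ_{n ∈ Z} |c_n|^2 = 65/2.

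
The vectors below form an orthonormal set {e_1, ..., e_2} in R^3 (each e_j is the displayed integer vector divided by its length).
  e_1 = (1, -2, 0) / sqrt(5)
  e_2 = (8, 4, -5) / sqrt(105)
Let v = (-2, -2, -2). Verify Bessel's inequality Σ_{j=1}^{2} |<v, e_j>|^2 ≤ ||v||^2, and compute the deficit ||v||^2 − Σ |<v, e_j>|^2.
Σ |<v, e_j>|^2 = 8/3; ||v||^2 = 12; deficit = 28/3

Write each e_j = u_j / sqrt(<u_j, u_j>) where u_j is the displayed integer vector. Then <v, e_j> = <v, u_j> / sqrt(<u_j, u_j>), so |<v, e_j>|^2 = <v, u_j>^2 / <u_j, u_j>.
Coefficients: <v, e_1> = 2/sqrt(5), <v, e_2> = -14/sqrt(105).
Square and sum: Σ |<v, e_j>|^2 = 8/3.
Compute ||v||^2 = v·v = 12.
Deficit = 12 − 8/3 = 28/3 ≥ 0, confirming Bessel's inequality. (The deficit equals ||v − Σ <v,e_j> e_j||^2, the squared distance from v to span{e_j}.)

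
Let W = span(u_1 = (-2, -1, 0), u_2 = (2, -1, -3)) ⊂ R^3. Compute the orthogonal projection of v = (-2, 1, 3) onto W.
proj_W(v) = (-2, 1, 3)

Set up U = [u_1 | ... | u_2] ∈ R^(3×2). The projector onto W = col(U) is P = U (U^T U)^(-1) U^T.
Compute U^T U =
  [5, -3]
  [-3, 14],
and U^T v = (3, -14).
Solve U^T U · c = U^T v for the coefficients: c = (0, -1). The projection is proj_W(v) = U c.
Check: (v - proj_W(v)) · u_1 = 0  (should be 0).
Check: (v - proj_W(v)) · u_2 = 0  (should be 0).
Result: proj_W(v) = (-2, 1, 3).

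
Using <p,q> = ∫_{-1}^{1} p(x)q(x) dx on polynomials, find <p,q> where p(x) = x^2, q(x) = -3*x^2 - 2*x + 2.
<p,q> = 2/15

Expand the product: p(x)·q(x) = -3*x^4 - 2*x^3 + 2*x^2.
∫_{-1}^{1} of each monomial x^k gives [2/(k+1) if k even, 0 if k odd]. Integrating term-by-term (or equivalently evaluating the antiderivative F(x) = -3*x^5/5 - x^4/2 + 2*x^3/3 at the endpoints):
  F(1) − F(−1) = -13/30 − (-17/30) = 2/15.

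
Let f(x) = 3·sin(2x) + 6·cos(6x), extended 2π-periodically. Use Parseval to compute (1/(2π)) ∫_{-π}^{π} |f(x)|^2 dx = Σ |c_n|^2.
Σ |c_n|^2 = 45/2

Expand |f|^2 and use orthogonality of {sin(nx), cos(mx)} on [-π, π]:
  ∫_{-π}^{π} sin(nx)^2 dx = π, ∫ cos(mx)^2 dx = π, and cross terms integrate to 0.
So ∫_{-π}^{π} f(x)^2 dx = 3^2 · π + 6^2 · π = (9 + 36)π.
Divide by 2π: (9 + 36)/2 = 45/2.
By Parseval, this equals Σ |c_n|^2.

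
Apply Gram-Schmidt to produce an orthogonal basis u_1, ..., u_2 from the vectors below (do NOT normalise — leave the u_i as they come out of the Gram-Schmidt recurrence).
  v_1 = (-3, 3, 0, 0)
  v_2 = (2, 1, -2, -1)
Orthogonal basis:
  u_1 = (-3, 3, 0, 0)
  u_2 = (3/2, 3/2, -2, -1)

Apply the Gram-Schmidt recurrence
  u_1 = v_1
  u_i = v_i − Σ_{j<i} ((v_i · u_j) / (u_j · u_j)) · u_j.

Step by step this gives:
  u_1 = (-3, 3, 0, 0)
  u_2 = (3/2, 3/2, -2, -1)

Orthogonality check:
  u_2 · u_1 = 0 (should be 0)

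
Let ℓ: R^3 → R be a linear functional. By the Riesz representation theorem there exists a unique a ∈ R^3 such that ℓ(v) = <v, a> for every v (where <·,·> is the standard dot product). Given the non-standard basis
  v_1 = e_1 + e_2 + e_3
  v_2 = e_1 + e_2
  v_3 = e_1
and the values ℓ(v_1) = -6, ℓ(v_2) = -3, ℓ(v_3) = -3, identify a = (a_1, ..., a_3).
a = (-3, 0, -3)

Write a = (a_1, ..., a_3) in the standard basis. For each basis vector v_i, ℓ(v_i) = <v_i, a> is a linear equation in the a_j's. Collect the n equations into a matrix system V a = ℓ, where row i of V is v_i (expressed in the standard basis). Since V is invertible (lower-triangular with 1s on the diagonal, up to permutation), solve by back-substitution:
  V =
[[1, 1, 1],
 [1, 1, 0],
 [1, 0, 0]]
  V a = (-6, -3, -3)
Solving gives a = (-3, 0, -3).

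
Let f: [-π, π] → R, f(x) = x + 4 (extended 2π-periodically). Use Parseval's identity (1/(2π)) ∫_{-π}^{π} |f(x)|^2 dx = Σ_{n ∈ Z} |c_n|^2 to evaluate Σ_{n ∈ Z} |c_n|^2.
Σ |c_n|^2 = π^2/3 + 16

Expand and integrate term by term over [-π, π]:
  ∫ (x)^2 dx = 1·(2π^3/3); ∫ 2·1·(4)·x dx = 0 (odd integrand); ∫ 4^2 dx = 16·2π.
So (1/(2π)) ∫_{-π}^{π} (x + 4)^2 dx = 1π^2/3 + 16 = π^2/3 + 16.
Parseval ⇒ Σ |c_n|^2 = π^2/3 + 16.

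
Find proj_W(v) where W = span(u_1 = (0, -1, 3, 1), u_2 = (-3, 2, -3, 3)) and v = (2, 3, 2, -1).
proj_W(v) = (249/277, -156/277, 219/277, -259/277)

Set up U = [u_1 | ... | u_2] ∈ R^(4×2). The projector onto W = col(U) is P = U (U^T U)^(-1) U^T.
Compute U^T U =
  [11, -8]
  [-8, 31],
and U^T v = (2, -9).
Solve U^T U · c = U^T v for the coefficients: c = (-10/277, -83/277). The projection is proj_W(v) = U c.
Check: (v - proj_W(v)) · u_1 = 0  (should be 0).
Check: (v - proj_W(v)) · u_2 = 0  (should be 0).
Result: proj_W(v) = (249/277, -156/277, 219/277, -259/277).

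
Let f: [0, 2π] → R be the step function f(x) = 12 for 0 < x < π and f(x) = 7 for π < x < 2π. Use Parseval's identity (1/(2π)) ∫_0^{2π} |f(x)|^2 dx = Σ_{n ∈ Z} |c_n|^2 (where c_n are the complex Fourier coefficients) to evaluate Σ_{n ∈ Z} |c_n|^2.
Σ |c_n|^2 = 193/2

Parseval equates the L^2 energy of f (normalised by 1/(2π)) with the ℓ^2 sum of its Fourier coefficients: (1/(2π)) ∫_0^{2π} |f|^2 = Σ |c_n|^2.
Compute the left side: (1/(2π)) [∫_0^π 12^2 dx + ∫_π^{2π} 7^2 dx] = (1/(2π)) · (144π + 49π) = (144 + 49)/2 = 193/2.
So Σ_{n ∈ Z} |c_n|^2 = 193/2.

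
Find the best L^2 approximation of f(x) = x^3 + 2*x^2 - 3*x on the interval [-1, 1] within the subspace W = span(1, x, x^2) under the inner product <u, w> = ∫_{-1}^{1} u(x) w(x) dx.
g(x) = 2*x^2 - 12*x/5

The best approximation g ∈ W is the orthogonal projection of f onto W. Writing g = a_0 + a_1 x + a_2 x^2, the coefficients solve the normal equations G · a = b where
  G_{ij} = <φ_i, φ_j> and b_i = <f, φ_i>, with φ_0 = 1, φ_1 = x, φ_2 = x^2.
G =
  [2, 0, 2/3]
  [0, 2/3, 0]
  [2/3, 0, 2/5],
b = (4/3, -8/5, 4/5).
Solving gives a_0 = 0, a_1 = -12/5, a_2 = 2, so
  g(x) = 2*x^2 - 12*x/5.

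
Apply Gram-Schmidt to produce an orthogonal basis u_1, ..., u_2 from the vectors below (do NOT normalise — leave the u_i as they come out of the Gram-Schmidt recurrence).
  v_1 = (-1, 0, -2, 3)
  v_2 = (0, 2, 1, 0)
Orthogonal basis:
  u_1 = (-1, 0, -2, 3)
  u_2 = (-1/7, 2, 5/7, 3/7)

Apply the Gram-Schmidt recurrence
  u_1 = v_1
  u_i = v_i − Σ_{j<i} ((v_i · u_j) / (u_j · u_j)) · u_j.

Step by step this gives:
  u_1 = (-1, 0, -2, 3)
  u_2 = (-1/7, 2, 5/7, 3/7)

Orthogonality check:
  u_2 · u_1 = 0 (should be 0)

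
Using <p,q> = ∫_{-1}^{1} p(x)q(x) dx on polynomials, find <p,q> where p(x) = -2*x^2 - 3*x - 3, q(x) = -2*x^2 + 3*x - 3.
<p,q> = 108/5

Expand the product: p(x)·q(x) = 4*x^4 + 3*x^2 + 9.
∫_{-1}^{1} of each monomial x^k gives [2/(k+1) if k even, 0 if k odd]. Integrating term-by-term (or equivalently evaluating the antiderivative F(x) = 4*x^5/5 + x^3 + 9*x at the endpoints):
  F(1) − F(−1) = 54/5 − (-54/5) = 108/5.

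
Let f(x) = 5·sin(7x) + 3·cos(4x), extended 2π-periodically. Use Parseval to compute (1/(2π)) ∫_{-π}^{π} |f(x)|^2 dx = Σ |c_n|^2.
Σ |c_n|^2 = 17

Expand |f|^2 and use orthogonality of {sin(nx), cos(mx)} on [-π, π]:
  ∫_{-π}^{π} sin(nx)^2 dx = π, ∫ cos(mx)^2 dx = π, and cross terms integrate to 0.
So ∫_{-π}^{π} f(x)^2 dx = 5^2 · π + 3^2 · π = (25 + 9)π.
Divide by 2π: (25 + 9)/2 = 17.
By Parseval, this equals Σ |c_n|^2.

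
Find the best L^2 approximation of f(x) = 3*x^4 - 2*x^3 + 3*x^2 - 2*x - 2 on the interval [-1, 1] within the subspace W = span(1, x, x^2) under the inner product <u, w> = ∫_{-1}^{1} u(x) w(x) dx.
g(x) = 39*x^2/7 - 16*x/5 - 79/35

The best approximation g ∈ W is the orthogonal projection of f onto W. Writing g = a_0 + a_1 x + a_2 x^2, the coefficients solve the normal equations G · a = b where
  G_{ij} = <φ_i, φ_j> and b_i = <f, φ_i>, with φ_0 = 1, φ_1 = x, φ_2 = x^2.
G =
  [2, 0, 2/3]
  [0, 2/3, 0]
  [2/3, 0, 2/5],
b = (-4/5, -32/15, 76/105).
Solving gives a_0 = -79/35, a_1 = -16/5, a_2 = 39/7, so
  g(x) = 39*x^2/7 - 16*x/5 - 79/35.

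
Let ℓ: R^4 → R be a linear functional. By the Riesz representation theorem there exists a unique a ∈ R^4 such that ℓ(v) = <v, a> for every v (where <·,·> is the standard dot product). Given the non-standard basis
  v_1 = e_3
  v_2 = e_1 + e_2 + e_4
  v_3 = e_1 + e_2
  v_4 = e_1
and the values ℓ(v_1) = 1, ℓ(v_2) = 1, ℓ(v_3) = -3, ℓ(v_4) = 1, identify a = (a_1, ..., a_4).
a = (1, -4, 1, 4)

Write a = (a_1, ..., a_4) in the standard basis. For each basis vector v_i, ℓ(v_i) = <v_i, a> is a linear equation in the a_j's. Collect the n equations into a matrix system V a = ℓ, where row i of V is v_i (expressed in the standard basis). Since V is invertible (lower-triangular with 1s on the diagonal, up to permutation), solve by back-substitution:
  V =
[[0, 0, 1, 0],
 [1, 1, 0, 1],
 [1, 1, 0, 0],
 [1, 0, 0, 0]]
  V a = (1, 1, -3, 1)
Solving gives a = (1, -4, 1, 4).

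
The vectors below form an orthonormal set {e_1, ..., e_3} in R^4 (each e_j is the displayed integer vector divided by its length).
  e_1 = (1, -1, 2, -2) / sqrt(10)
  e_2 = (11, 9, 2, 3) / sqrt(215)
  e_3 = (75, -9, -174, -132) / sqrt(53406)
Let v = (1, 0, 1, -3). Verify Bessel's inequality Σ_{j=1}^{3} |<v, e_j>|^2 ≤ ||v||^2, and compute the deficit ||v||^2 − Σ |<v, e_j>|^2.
Σ |<v, e_j>|^2 = 226/23; ||v||^2 = 11; deficit = 27/23

Write each e_j = u_j / sqrt(<u_j, u_j>) where u_j is the displayed integer vector. Then <v, e_j> = <v, u_j> / sqrt(<u_j, u_j>), so |<v, e_j>|^2 = <v, u_j>^2 / <u_j, u_j>.
Coefficients: <v, e_1> = 9/sqrt(10), <v, e_2> = 4/sqrt(215), <v, e_3> = 297/sqrt(53406).
Square and sum: Σ |<v, e_j>|^2 = 226/23.
Compute ||v||^2 = v·v = 11.
Deficit = 11 − 226/23 = 27/23 ≥ 0, confirming Bessel's inequality. (The deficit equals ||v − Σ <v,e_j> e_j||^2, the squared distance from v to span{e_j}.)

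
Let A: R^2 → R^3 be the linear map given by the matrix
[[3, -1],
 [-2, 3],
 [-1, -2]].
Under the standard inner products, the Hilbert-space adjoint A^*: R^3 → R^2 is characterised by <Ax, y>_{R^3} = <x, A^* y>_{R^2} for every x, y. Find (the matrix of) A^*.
A^* = A^T =
[[3, -2, -1],
 [-1, 3, -2]]

For real matrices with standard dot products, the defining identity <Ax, y> = <x, A^* y> gives (Ax)^T y = x^T (A^*) y, i.e. x^T A^T y = x^T (A^*) y. Since this holds for all x, y, we must have A^* = A^T. Therefore
A^* =
[[3, -2, -1],
 [-1, 3, -2]].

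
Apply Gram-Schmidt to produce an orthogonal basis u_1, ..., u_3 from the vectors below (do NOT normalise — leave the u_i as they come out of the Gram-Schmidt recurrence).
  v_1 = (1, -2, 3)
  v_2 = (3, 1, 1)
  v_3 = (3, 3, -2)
Orthogonal basis:
  u_1 = (1, -2, 3)
  u_2 = (19/7, 11/7, 1/7)
  u_3 = (25/138, -20/69, -35/138)

Apply the Gram-Schmidt recurrence
  u_1 = v_1
  u_i = v_i − Σ_{j<i} ((v_i · u_j) / (u_j · u_j)) · u_j.

Step by step this gives:
  u_1 = (1, -2, 3)
  u_2 = (19/7, 11/7, 1/7)
  u_3 = (25/138, -20/69, -35/138)

Orthogonality check:
  u_2 · u_1 = 0 (should be 0)
  u_3 · u_1 = 0 (should be 0)
  u_3 · u_2 = 0 (should be 0)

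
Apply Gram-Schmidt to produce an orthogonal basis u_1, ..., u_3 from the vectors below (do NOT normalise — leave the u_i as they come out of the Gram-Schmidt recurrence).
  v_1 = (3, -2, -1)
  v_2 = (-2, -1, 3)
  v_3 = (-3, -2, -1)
Orthogonal basis:
  u_1 = (3, -2, -1)
  u_2 = (-1/2, -2, 5/2)
  u_3 = (-2, -2, -2)

Apply the Gram-Schmidt recurrence
  u_1 = v_1
  u_i = v_i − Σ_{j<i} ((v_i · u_j) / (u_j · u_j)) · u_j.

Step by step this gives:
  u_1 = (3, -2, -1)
  u_2 = (-1/2, -2, 5/2)
  u_3 = (-2, -2, -2)

Orthogonality check:
  u_2 · u_1 = 0 (should be 0)
  u_3 · u_1 = 0 (should be 0)
  u_3 · u_2 = 0 (should be 0)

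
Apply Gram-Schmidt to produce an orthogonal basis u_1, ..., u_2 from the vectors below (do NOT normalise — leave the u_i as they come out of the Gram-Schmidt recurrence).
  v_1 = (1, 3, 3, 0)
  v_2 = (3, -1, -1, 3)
Orthogonal basis:
  u_1 = (1, 3, 3, 0)
  u_2 = (60/19, -10/19, -10/19, 3)

Apply the Gram-Schmidt recurrence
  u_1 = v_1
  u_i = v_i − Σ_{j<i} ((v_i · u_j) / (u_j · u_j)) · u_j.

Step by step this gives:
  u_1 = (1, 3, 3, 0)
  u_2 = (60/19, -10/19, -10/19, 3)

Orthogonality check:
  u_2 · u_1 = 0 (should be 0)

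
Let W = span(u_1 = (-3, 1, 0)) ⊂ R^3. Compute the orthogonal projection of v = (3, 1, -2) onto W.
proj_W(v) = (12/5, -4/5, 0)

Set up U = [u_1 | ... | u_1] ∈ R^(3×1). The projector onto W = col(U) is P = U (U^T U)^(-1) U^T.
Compute U^T U =
  [10],
and U^T v = (-8).
Solve U^T U · c = U^T v for the coefficients: c = (-4/5). The projection is proj_W(v) = U c.
Check: (v - proj_W(v)) · u_1 = 0  (should be 0).
Result: proj_W(v) = (12/5, -4/5, 0).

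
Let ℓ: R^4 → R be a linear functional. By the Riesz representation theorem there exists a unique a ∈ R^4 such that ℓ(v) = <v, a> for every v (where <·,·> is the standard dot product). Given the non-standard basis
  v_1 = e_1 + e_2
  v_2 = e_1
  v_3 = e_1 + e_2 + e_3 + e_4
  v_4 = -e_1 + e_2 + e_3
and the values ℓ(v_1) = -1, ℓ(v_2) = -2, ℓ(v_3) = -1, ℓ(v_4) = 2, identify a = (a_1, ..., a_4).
a = (-2, 1, -1, 1)

Write a = (a_1, ..., a_4) in the standard basis. For each basis vector v_i, ℓ(v_i) = <v_i, a> is a linear equation in the a_j's. Collect the n equations into a matrix system V a = ℓ, where row i of V is v_i (expressed in the standard basis). Since V is invertible (lower-triangular with 1s on the diagonal, up to permutation), solve by back-substitution:
  V =
[[1, 1, 0, 0],
 [1, 0, 0, 0],
 [1, 1, 1, 1],
 [-1, 1, 1, 0]]
  V a = (-1, -2, -1, 2)
Solving gives a = (-2, 1, -1, 1).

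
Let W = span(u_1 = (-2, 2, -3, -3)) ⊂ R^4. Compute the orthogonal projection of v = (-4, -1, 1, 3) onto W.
proj_W(v) = (6/13, -6/13, 9/13, 9/13)

Set up U = [u_1 | ... | u_1] ∈ R^(4×1). The projector onto W = col(U) is P = U (U^T U)^(-1) U^T.
Compute U^T U =
  [26],
and U^T v = (-6).
Solve U^T U · c = U^T v for the coefficients: c = (-3/13). The projection is proj_W(v) = U c.
Check: (v - proj_W(v)) · u_1 = 0  (should be 0).
Result: proj_W(v) = (6/13, -6/13, 9/13, 9/13).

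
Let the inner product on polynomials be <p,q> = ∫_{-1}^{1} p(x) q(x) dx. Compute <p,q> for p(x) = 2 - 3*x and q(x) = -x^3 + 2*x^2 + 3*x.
<p,q> = -32/15

Expand the product: p(x)·q(x) = 3*x^4 - 8*x^3 - 5*x^2 + 6*x.
∫_{-1}^{1} of each monomial x^k gives [2/(k+1) if k even, 0 if k odd]. Integrating term-by-term (or equivalently evaluating the antiderivative F(x) = 3*x^5/5 - 2*x^4 - 5*x^3/3 + 3*x^2 at the endpoints):
  F(1) − F(−1) = -1/15 − (31/15) = -32/15.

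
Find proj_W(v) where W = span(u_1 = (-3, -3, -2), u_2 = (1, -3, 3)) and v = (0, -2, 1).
proj_W(v) = (-15/209, -411/209, 221/209)

Set up U = [u_1 | ... | u_2] ∈ R^(3×2). The projector onto W = col(U) is P = U (U^T U)^(-1) U^T.
Compute U^T U =
  [22, 0]
  [0, 19],
and U^T v = (4, 9).
Solve U^T U · c = U^T v for the coefficients: c = (2/11, 9/19). The projection is proj_W(v) = U c.
Check: (v - proj_W(v)) · u_1 = 0  (should be 0).
Check: (v - proj_W(v)) · u_2 = 0  (should be 0).
Result: proj_W(v) = (-15/209, -411/209, 221/209).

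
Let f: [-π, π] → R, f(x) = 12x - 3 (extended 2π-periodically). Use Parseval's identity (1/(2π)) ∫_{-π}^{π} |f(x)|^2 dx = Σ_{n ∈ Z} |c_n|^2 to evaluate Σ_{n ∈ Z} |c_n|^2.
Σ |c_n|^2 = 48π^2 + 9

Expand and integrate term by term over [-π, π]:
  ∫ (12x)^2 dx = 144·(2π^3/3); ∫ 2·12·(-3)·x dx = 0 (odd integrand); ∫ (-3)^2 dx = 9·2π.
So (1/(2π)) ∫_{-π}^{π} (12x - 3)^2 dx = 144π^2/3 + 9 = 48π^2 + 9.
Parseval ⇒ Σ |c_n|^2 = 48π^2 + 9.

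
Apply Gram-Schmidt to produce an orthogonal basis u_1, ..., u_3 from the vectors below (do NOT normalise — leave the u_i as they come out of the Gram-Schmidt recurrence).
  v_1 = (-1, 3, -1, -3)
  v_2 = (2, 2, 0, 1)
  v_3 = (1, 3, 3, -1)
Orthogonal basis:
  u_1 = (-1, 3, -1, -3)
  u_2 = (41/20, 37/20, 1/20, 23/20)
  u_3 = (-20/179, 78/179, 602/179, -116/179)

Apply the Gram-Schmidt recurrence
  u_1 = v_1
  u_i = v_i − Σ_{j<i} ((v_i · u_j) / (u_j · u_j)) · u_j.

Step by step this gives:
  u_1 = (-1, 3, -1, -3)
  u_2 = (41/20, 37/20, 1/20, 23/20)
  u_3 = (-20/179, 78/179, 602/179, -116/179)

Orthogonality check:
  u_2 · u_1 = 0 (should be 0)
  u_3 · u_1 = 0 (should be 0)
  u_3 · u_2 = 0 (should be 0)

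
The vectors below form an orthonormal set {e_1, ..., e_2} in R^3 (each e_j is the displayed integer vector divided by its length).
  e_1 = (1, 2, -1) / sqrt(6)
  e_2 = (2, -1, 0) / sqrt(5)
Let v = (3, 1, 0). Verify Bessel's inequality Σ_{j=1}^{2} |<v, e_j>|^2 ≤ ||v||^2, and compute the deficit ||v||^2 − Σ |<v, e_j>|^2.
Σ |<v, e_j>|^2 = 55/6; ||v||^2 = 10; deficit = 5/6

Write each e_j = u_j / sqrt(<u_j, u_j>) where u_j is the displayed integer vector. Then <v, e_j> = <v, u_j> / sqrt(<u_j, u_j>), so |<v, e_j>|^2 = <v, u_j>^2 / <u_j, u_j>.
Coefficients: <v, e_1> = 5/sqrt(6), <v, e_2> = 5/sqrt(5).
Square and sum: Σ |<v, e_j>|^2 = 55/6.
Compute ||v||^2 = v·v = 10.
Deficit = 10 − 55/6 = 5/6 ≥ 0, confirming Bessel's inequality. (The deficit equals ||v − Σ <v,e_j> e_j||^2, the squared distance from v to span{e_j}.)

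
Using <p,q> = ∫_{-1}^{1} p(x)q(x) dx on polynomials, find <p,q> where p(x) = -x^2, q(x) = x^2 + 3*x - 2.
<p,q> = 14/15

Expand the product: p(x)·q(x) = -x^4 - 3*x^3 + 2*x^2.
∫_{-1}^{1} of each monomial x^k gives [2/(k+1) if k even, 0 if k odd]. Integrating term-by-term (or equivalently evaluating the antiderivative F(x) = -x^5/5 - 3*x^4/4 + 2*x^3/3 at the endpoints):
  F(1) − F(−1) = -17/60 − (-73/60) = 14/15.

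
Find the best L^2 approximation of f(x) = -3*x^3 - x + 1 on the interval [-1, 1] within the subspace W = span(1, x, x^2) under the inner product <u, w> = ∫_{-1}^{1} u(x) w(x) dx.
g(x) = 1 - 14*x/5

The best approximation g ∈ W is the orthogonal projection of f onto W. Writing g = a_0 + a_1 x + a_2 x^2, the coefficients solve the normal equations G · a = b where
  G_{ij} = <φ_i, φ_j> and b_i = <f, φ_i>, with φ_0 = 1, φ_1 = x, φ_2 = x^2.
G =
  [2, 0, 2/3]
  [0, 2/3, 0]
  [2/3, 0, 2/5],
b = (2, -28/15, 2/3).
Solving gives a_0 = 1, a_1 = -14/5, a_2 = 0, so
  g(x) = 1 - 14*x/5.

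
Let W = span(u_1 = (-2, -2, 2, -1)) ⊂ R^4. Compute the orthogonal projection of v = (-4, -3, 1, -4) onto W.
proj_W(v) = (-40/13, -40/13, 40/13, -20/13)

Set up U = [u_1 | ... | u_1] ∈ R^(4×1). The projector onto W = col(U) is P = U (U^T U)^(-1) U^T.
Compute U^T U =
  [13],
and U^T v = (20).
Solve U^T U · c = U^T v for the coefficients: c = (20/13). The projection is proj_W(v) = U c.
Check: (v - proj_W(v)) · u_1 = 0  (should be 0).
Result: proj_W(v) = (-40/13, -40/13, 40/13, -20/13).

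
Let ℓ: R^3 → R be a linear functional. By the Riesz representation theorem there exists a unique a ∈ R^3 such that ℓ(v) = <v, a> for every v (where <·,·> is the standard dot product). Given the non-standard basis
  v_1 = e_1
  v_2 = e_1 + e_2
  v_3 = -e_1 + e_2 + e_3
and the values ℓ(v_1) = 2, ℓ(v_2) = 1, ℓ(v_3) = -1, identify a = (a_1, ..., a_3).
a = (2, -1, 2)

Write a = (a_1, ..., a_3) in the standard basis. For each basis vector v_i, ℓ(v_i) = <v_i, a> is a linear equation in the a_j's. Collect the n equations into a matrix system V a = ℓ, where row i of V is v_i (expressed in the standard basis). Since V is invertible (lower-triangular with 1s on the diagonal, up to permutation), solve by back-substitution:
  V =
[[1, 0, 0],
 [1, 1, 0],
 [-1, 1, 1]]
  V a = (2, 1, -1)
Solving gives a = (2, -1, 2).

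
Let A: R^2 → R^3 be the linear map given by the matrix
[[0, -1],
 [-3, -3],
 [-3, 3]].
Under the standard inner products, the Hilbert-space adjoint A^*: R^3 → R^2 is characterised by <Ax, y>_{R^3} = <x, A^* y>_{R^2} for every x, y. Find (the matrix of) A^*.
A^* = A^T =
[[0, -3, -3],
 [-1, -3, 3]]

For real matrices with standard dot products, the defining identity <Ax, y> = <x, A^* y> gives (Ax)^T y = x^T (A^*) y, i.e. x^T A^T y = x^T (A^*) y. Since this holds for all x, y, we must have A^* = A^T. Therefore
A^* =
[[0, -3, -3],
 [-1, -3, 3]].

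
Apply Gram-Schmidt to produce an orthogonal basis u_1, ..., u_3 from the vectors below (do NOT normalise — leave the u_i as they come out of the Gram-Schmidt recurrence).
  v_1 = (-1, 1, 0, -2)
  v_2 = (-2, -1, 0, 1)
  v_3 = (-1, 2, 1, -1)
Orthogonal basis:
  u_1 = (-1, 1, 0, -2)
  u_2 = (-13/6, -5/6, 0, 2/3)
  u_3 = (-8/35, 8/7, 1, 24/35)

Apply the Gram-Schmidt recurrence
  u_1 = v_1
  u_i = v_i − Σ_{j<i} ((v_i · u_j) / (u_j · u_j)) · u_j.

Step by step this gives:
  u_1 = (-1, 1, 0, -2)
  u_2 = (-13/6, -5/6, 0, 2/3)
  u_3 = (-8/35, 8/7, 1, 24/35)

Orthogonality check:
  u_2 · u_1 = 0 (should be 0)
  u_3 · u_1 = 0 (should be 0)
  u_3 · u_2 = 0 (should be 0)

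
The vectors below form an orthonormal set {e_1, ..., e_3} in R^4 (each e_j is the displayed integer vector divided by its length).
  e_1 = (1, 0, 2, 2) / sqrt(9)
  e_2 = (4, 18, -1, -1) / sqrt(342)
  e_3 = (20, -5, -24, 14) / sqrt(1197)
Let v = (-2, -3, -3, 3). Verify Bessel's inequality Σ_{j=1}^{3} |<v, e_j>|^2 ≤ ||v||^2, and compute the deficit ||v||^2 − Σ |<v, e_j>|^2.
Σ |<v, e_j>|^2 = 1153/63; ||v||^2 = 31; deficit = 800/63

Write each e_j = u_j / sqrt(<u_j, u_j>) where u_j is the displayed integer vector. Then <v, e_j> = <v, u_j> / sqrt(<u_j, u_j>), so |<v, e_j>|^2 = <v, u_j>^2 / <u_j, u_j>.
Coefficients: <v, e_1> = -2/sqrt(9), <v, e_2> = -62/sqrt(342), <v, e_3> = 89/sqrt(1197).
Square and sum: Σ |<v, e_j>|^2 = 1153/63.
Compute ||v||^2 = v·v = 31.
Deficit = 31 − 1153/63 = 800/63 ≥ 0, confirming Bessel's inequality. (The deficit equals ||v − Σ <v,e_j> e_j||^2, the squared distance from v to span{e_j}.)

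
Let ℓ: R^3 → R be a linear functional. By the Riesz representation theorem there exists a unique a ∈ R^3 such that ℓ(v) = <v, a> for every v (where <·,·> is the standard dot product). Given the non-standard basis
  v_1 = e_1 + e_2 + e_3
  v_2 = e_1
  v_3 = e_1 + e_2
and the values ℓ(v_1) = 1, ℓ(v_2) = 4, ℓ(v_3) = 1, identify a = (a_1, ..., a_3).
a = (4, -3, 0)

Write a = (a_1, ..., a_3) in the standard basis. For each basis vector v_i, ℓ(v_i) = <v_i, a> is a linear equation in the a_j's. Collect the n equations into a matrix system V a = ℓ, where row i of V is v_i (expressed in the standard basis). Since V is invertible (lower-triangular with 1s on the diagonal, up to permutation), solve by back-substitution:
  V =
[[1, 1, 1],
 [1, 0, 0],
 [1, 1, 0]]
  V a = (1, 4, 1)
Solving gives a = (4, -3, 0).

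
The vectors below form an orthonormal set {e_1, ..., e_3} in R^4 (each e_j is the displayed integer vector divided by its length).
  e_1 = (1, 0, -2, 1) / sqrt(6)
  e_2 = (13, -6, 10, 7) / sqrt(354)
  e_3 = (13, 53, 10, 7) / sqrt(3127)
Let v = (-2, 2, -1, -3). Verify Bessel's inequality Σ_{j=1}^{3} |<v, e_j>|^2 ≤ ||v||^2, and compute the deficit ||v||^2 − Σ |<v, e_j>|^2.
Σ |<v, e_j>|^2 = 833/53; ||v||^2 = 18; deficit = 121/53

Write each e_j = u_j / sqrt(<u_j, u_j>) where u_j is the displayed integer vector. Then <v, e_j> = <v, u_j> / sqrt(<u_j, u_j>), so |<v, e_j>|^2 = <v, u_j>^2 / <u_j, u_j>.
Coefficients: <v, e_1> = -3/sqrt(6), <v, e_2> = -69/sqrt(354), <v, e_3> = 49/sqrt(3127).
Square and sum: Σ |<v, e_j>|^2 = 833/53.
Compute ||v||^2 = v·v = 18.
Deficit = 18 − 833/53 = 121/53 ≥ 0, confirming Bessel's inequality. (The deficit equals ||v − Σ <v,e_j> e_j||^2, the squared distance from v to span{e_j}.)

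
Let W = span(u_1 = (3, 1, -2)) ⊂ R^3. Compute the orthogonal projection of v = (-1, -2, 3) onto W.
proj_W(v) = (-33/14, -11/14, 11/7)

Set up U = [u_1 | ... | u_1] ∈ R^(3×1). The projector onto W = col(U) is P = U (U^T U)^(-1) U^T.
Compute U^T U =
  [14],
and U^T v = (-11).
Solve U^T U · c = U^T v for the coefficients: c = (-11/14). The projection is proj_W(v) = U c.
Check: (v - proj_W(v)) · u_1 = 0  (should be 0).
Result: proj_W(v) = (-33/14, -11/14, 11/7).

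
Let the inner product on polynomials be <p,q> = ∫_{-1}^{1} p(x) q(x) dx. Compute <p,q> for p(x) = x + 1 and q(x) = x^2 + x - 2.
<p,q> = -8/3

Expand the product: p(x)·q(x) = x^3 + 2*x^2 - x - 2.
∫_{-1}^{1} of each monomial x^k gives [2/(k+1) if k even, 0 if k odd]. Integrating term-by-term (or equivalently evaluating the antiderivative F(x) = x^4/4 + 2*x^3/3 - x^2/2 - 2*x at the endpoints):
  F(1) − F(−1) = -19/12 − (13/12) = -8/3.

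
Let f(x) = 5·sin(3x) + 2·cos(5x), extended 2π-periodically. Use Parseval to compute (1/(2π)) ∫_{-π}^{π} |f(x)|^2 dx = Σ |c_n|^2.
Σ |c_n|^2 = 29/2

Expand |f|^2 and use orthogonality of {sin(nx), cos(mx)} on [-π, π]:
  ∫_{-π}^{π} sin(nx)^2 dx = π, ∫ cos(mx)^2 dx = π, and cross terms integrate to 0.
So ∫_{-π}^{π} f(x)^2 dx = 5^2 · π + 2^2 · π = (25 + 4)π.
Divide by 2π: (25 + 4)/2 = 29/2.
By Parseval, this equals Σ |c_n|^2.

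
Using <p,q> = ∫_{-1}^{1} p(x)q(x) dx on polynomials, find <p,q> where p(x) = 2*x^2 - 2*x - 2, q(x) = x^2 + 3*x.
<p,q> = -68/15

Expand the product: p(x)·q(x) = 2*x^4 + 4*x^3 - 8*x^2 - 6*x.
∫_{-1}^{1} of each monomial x^k gives [2/(k+1) if k even, 0 if k odd]. Integrating term-by-term (or equivalently evaluating the antiderivative F(x) = 2*x^5/5 + x^4 - 8*x^3/3 - 3*x^2 at the endpoints):
  F(1) − F(−1) = -64/15 − (4/15) = -68/15.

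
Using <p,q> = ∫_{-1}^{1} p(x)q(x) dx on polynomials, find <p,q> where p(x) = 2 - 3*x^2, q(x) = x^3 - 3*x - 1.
<p,q> = -2

Expand the product: p(x)·q(x) = -3*x^5 + 11*x^3 + 3*x^2 - 6*x - 2.
∫_{-1}^{1} of each monomial x^k gives [2/(k+1) if k even, 0 if k odd]. Integrating term-by-term (or equivalently evaluating the antiderivative F(x) = -x^6/2 + 11*x^4/4 + x^3 - 3*x^2 - 2*x at the endpoints):
  F(1) − F(−1) = -7/4 − (1/4) = -2.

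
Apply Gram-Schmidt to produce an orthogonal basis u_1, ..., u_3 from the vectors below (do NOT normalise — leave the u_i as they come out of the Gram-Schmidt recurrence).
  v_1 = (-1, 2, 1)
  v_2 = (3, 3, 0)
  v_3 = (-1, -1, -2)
Orthogonal basis:
  u_1 = (-1, 2, 1)
  u_2 = (7/2, 2, -1/2)
  u_3 = (-6/11, 6/11, -18/11)

Apply the Gram-Schmidt recurrence
  u_1 = v_1
  u_i = v_i − Σ_{j<i} ((v_i · u_j) / (u_j · u_j)) · u_j.

Step by step this gives:
  u_1 = (-1, 2, 1)
  u_2 = (7/2, 2, -1/2)
  u_3 = (-6/11, 6/11, -18/11)

Orthogonality check:
  u_2 · u_1 = 0 (should be 0)
  u_3 · u_1 = 0 (should be 0)
  u_3 · u_2 = 0 (should be 0)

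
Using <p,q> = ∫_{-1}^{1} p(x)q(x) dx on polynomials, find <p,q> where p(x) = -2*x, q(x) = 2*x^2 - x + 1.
<p,q> = 4/3

Expand the product: p(x)·q(x) = -4*x^3 + 2*x^2 - 2*x.
∫_{-1}^{1} of each monomial x^k gives [2/(k+1) if k even, 0 if k odd]. Integrating term-by-term (or equivalently evaluating the antiderivative F(x) = -x^4 + 2*x^3/3 - x^2 at the endpoints):
  F(1) − F(−1) = -4/3 − (-8/3) = 4/3.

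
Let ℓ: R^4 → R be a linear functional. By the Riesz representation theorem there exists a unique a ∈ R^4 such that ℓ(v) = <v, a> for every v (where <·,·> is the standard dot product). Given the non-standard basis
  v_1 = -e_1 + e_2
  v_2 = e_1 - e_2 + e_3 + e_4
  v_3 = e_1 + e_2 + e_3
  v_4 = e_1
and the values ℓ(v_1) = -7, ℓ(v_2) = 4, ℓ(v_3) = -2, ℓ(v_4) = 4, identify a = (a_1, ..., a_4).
a = (4, -3, -3, 0)

Write a = (a_1, ..., a_4) in the standard basis. For each basis vector v_i, ℓ(v_i) = <v_i, a> is a linear equation in the a_j's. Collect the n equations into a matrix system V a = ℓ, where row i of V is v_i (expressed in the standard basis). Since V is invertible (lower-triangular with 1s on the diagonal, up to permutation), solve by back-substitution:
  V =
[[-1, 1, 0, 0],
 [1, -1, 1, 1],
 [1, 1, 1, 0],
 [1, 0, 0, 0]]
  V a = (-7, 4, -2, 4)
Solving gives a = (4, -3, -3, 0).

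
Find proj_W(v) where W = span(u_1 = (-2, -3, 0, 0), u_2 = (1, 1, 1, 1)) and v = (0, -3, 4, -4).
proj_W(v) = (-4/3, -19/9, 2/9, 2/9)

Set up U = [u_1 | ... | u_2] ∈ R^(4×2). The projector onto W = col(U) is P = U (U^T U)^(-1) U^T.
Compute U^T U =
  [13, -5]
  [-5, 4],
and U^T v = (9, -3).
Solve U^T U · c = U^T v for the coefficients: c = (7/9, 2/9). The projection is proj_W(v) = U c.
Check: (v - proj_W(v)) · u_1 = 0  (should be 0).
Check: (v - proj_W(v)) · u_2 = 0  (should be 0).
Result: proj_W(v) = (-4/3, -19/9, 2/9, 2/9).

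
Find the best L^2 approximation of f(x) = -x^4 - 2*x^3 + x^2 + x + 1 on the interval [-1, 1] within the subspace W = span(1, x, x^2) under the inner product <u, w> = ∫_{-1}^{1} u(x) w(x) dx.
g(x) = x^2/7 - x/5 + 38/35

The best approximation g ∈ W is the orthogonal projection of f onto W. Writing g = a_0 + a_1 x + a_2 x^2, the coefficients solve the normal equations G · a = b where
  G_{ij} = <φ_i, φ_j> and b_i = <f, φ_i>, with φ_0 = 1, φ_1 = x, φ_2 = x^2.
G =
  [2, 0, 2/3]
  [0, 2/3, 0]
  [2/3, 0, 2/5],
b = (34/15, -2/15, 82/105).
Solving gives a_0 = 38/35, a_1 = -1/5, a_2 = 1/7, so
  g(x) = x^2/7 - x/5 + 38/35.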